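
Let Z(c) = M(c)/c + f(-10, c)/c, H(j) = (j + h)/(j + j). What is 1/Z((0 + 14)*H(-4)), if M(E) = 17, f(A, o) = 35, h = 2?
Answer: 7/104 ≈ 0.067308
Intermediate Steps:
H(j) = (2 + j)/(2*j) (H(j) = (j + 2)/(j + j) = (2 + j)/((2*j)) = (2 + j)*(1/(2*j)) = (2 + j)/(2*j))
Z(c) = 52/c (Z(c) = 17/c + 35/c = 52/c)
1/Z((0 + 14)*H(-4)) = 1/(52/(((0 + 14)*((½)*(2 - 4)/(-4))))) = 1/(52/((14*((½)*(-¼)*(-2))))) = 1/(52/((14*(¼)))) = 1/(52/(7/2)) = 1/(52*(2/7)) = 1/(104/7) = 7/104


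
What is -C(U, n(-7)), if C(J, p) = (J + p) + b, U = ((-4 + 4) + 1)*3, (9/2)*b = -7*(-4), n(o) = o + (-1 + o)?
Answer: 52/9 ≈ 5.7778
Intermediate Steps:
n(o) = -1 + 2*o
b = 56/9 (b = 2*(-7*(-4))/9 = (2/9)*28 = 56/9 ≈ 6.2222)
U = 3 (U = (0 + 1)*3 = 1*3 = 3)
C(J, p) = 56/9 + J + p (C(J, p) = (J + p) + 56/9 = 56/9 + J + p)
-C(U, n(-7)) = -(56/9 + 3 + (-1 + 2*(-7))) = -(56/9 + 3 + (-1 - 14)) = -(56/9 + 3 - 15) = -1*(-52/9) = 52/9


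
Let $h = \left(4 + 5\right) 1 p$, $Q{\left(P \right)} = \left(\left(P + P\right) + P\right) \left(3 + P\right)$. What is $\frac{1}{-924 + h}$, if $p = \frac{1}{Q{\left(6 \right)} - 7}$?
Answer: $- \frac{155}{143211} \approx -0.0010823$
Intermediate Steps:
$Q{\left(P \right)} = 3 P \left(3 + P\right)$ ($Q{\left(P \right)} = \left(2 P + P\right) \left(3 + P\right) = 3 P \left(3 + P\right)$)
$p = \frac{1}{155}$ ($p = \frac{1}{3 \cdot 6 \left(3 + 6\right) - 7} = \frac{1}{3 \cdot 6 \cdot 9 - 7} = \frac{1}{162 - 7} = \frac{1}{155} \approx 0.0064516$)
$h = \frac{9}{155}$ ($h = \left(4 + 5\right) 1 \cdot \frac{1}{155} = 9 \cdot 1 \cdot \frac{1}{155} = 9 \cdot \frac{1}{155} = \frac{9}{155} \approx 0.058065$)
$\frac{1}{-924 + h} = \frac{1}{-924 + \frac{9}{155}} = \frac{1}{- \frac{143211}{155}} = - \frac{155}{143211}$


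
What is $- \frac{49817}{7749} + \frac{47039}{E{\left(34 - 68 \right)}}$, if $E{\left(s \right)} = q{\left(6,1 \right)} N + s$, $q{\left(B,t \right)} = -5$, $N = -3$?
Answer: $- \frac{365451734}{147231} \approx -2482.2$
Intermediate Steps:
$E{\left(s \right)} = 15 + s$ ($E{\left(s \right)} = \left(-5\right) \left(-3\right) + s = 15 + s$)
$- \frac{49817}{7749} + \frac{47039}{E{\left(34 - 68 \right)}} = - \frac{49817}{7749} + \frac{47039}{15 + \left(34 - 68\right)} = \left(-49817\right) \frac{1}{7749} + \frac{47039}{15 - 34} = - \frac{49817}{7749} + \frac{47039}{-19} = - \frac{49817}{7749} + 47039 \left(- \frac{1}{19}\right) = - \frac{49817}{7749} - \frac{47039}{19} = - \frac{365451734}{147231}$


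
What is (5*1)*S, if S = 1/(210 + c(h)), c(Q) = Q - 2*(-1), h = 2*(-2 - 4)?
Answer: 1/40 ≈ 0.025000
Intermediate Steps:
h = -12 (h = 2*(-6) = -12)
c(Q) = 2 + Q (c(Q) = Q + 2 = 2 + Q)
S = 1/200 (S = 1/(210 + (2 - 12)) = 1/(210 - 10) = 1/200 ≈ 0.0050000)
(5*1)*S = (5*1)*(1/200) = 5*(1/200) = 1/40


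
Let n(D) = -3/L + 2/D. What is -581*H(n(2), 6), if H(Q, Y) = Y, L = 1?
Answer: -3486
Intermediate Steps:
n(D) = -3 + 2/D (n(D) = -3/1 + 2/D = -3*1 + 2/D = -3 + 2/D)
-581*H(n(2), 6) = -581*6 = -3486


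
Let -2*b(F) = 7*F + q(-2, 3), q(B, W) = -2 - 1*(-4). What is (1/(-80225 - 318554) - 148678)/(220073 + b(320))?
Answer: -59289664163/87313459608 ≈ -0.67904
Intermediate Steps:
q(B, W) = 2 (q(B, W) = -2 + 4 = 2)
b(F) = -1 - 7*F/2 (b(F) = -(7*F + 2)/2 = -(2 + 7*F)/2 = -1 - 7*F/2)
(1/(-80225 - 318554) - 148678)/(220073 + b(320)) = (1/(-80225 - 318554) - 148678)/(220073 + (-1 - 7/2*320)) = (1/(-398779) - 148678)/(220073 + (-1 - 1120)) = (-1/398779 - 148678)/(220073 - 1121) = -59289664163/398779/218952 = -59289664163/398779*1/218952 = -59289664163/87313459608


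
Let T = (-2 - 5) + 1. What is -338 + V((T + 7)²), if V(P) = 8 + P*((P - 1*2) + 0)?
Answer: -331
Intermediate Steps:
T = -6 (T = -7 + 1 = -6)
V(P) = 8 + P*(-2 + P) (V(P) = 8 + P*((P - 2) + 0) = 8 + P*((-2 + P) + 0) = 8 + P*(-2 + P))
-338 + V((T + 7)²) = -338 + (8 + ((-6 + 7)²)² - 2*(-6 + 7)²) = -338 + (8 + (1²)² - 2*1²) = -338 + (8 + 1² - 2*1) = -338 + (8 + 1 - 2) = -338 + 7 = -331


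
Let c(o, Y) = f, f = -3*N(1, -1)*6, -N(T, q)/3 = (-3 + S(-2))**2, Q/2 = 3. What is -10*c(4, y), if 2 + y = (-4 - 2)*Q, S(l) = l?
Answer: -13500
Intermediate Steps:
Q = 6 (Q = 2*3 = 6)
N(T, q) = -75 (N(T, q) = -3*(-3 - 2)**2 = -3*(-5)**2 = -3*25 = -75)
f = 1350 (f = -3*(-75)*6 = 225*6 = 1350)
y = -38 (y = -2 + (-4 - 2)*6 = -2 - 6*6 = -2 - 36 = -38)
c(o, Y) = 1350
-10*c(4, y) = -10*1350 = -13500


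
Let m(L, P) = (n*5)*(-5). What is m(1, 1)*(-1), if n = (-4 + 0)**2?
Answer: 400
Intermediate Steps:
n = 16 (n = (-4)**2 = 16)
m(L, P) = -400 (m(L, P) = (16*5)*(-5) = 80*(-5) = -400)
m(1, 1)*(-1) = -400*(-1) = 400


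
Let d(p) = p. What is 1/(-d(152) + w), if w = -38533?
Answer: -1/38685 ≈ -2.5850e-5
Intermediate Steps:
1/(-d(152) + w) = 1/(-1*152 - 38533) = 1/(-152 - 38533) = 1/(-38685) = -1/38685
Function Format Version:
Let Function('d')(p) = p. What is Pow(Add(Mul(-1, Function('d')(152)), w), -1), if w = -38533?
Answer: Rational(-1, 38685) ≈ -2.5850e-5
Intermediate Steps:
Pow(Add(Mul(-1, Function('d')(152)), w), -1) = Pow(Add(Mul(-1, 152), -38533), -1) = Pow(Add(-152, -38533), -1) = Pow(-38685, -1) = Rational(-1, 38685)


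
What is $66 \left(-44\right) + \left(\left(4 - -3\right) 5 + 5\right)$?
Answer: $-2864$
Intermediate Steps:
$66 \left(-44\right) + \left(\left(4 - -3\right) 5 + 5\right) = -2904 + \left(\left(4 + 3\right) 5 + 5\right) = -2904 + \left(7 \cdot 5 + 5\right) = -2904 + \left(35 + 5\right) = -2904 + 40 = -2864$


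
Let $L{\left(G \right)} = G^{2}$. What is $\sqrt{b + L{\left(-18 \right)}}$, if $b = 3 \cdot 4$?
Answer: $4 \sqrt{21} \approx 18.33$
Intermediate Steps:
$b = 12$
$\sqrt{b + L{\left(-18 \right)}} = \sqrt{12 + \left(-18\right)^{2}} = \sqrt{12 + 324} = \sqrt{336} = 4 \sqrt{21}$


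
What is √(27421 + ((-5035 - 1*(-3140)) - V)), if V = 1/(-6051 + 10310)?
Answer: 11*√3826596507/4259 ≈ 159.77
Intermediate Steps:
V = 1/4259 ≈ 0.00023480
√(27421 + ((-5035 - 1*(-3140)) - V)) = √(27421 + ((-5035 - 1*(-3140)) - 1*1/4259)) = √(27421 + ((-5035 + 3140) - 1/4259)) = √(27421 + (-1895 - 1/4259)) = √(27421 - 8070806/4259) = √(108715233/4259) = 11*√3826596507/4259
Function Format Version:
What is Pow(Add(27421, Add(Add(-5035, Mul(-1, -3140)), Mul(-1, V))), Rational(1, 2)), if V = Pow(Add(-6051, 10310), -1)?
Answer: Mul(Rational(11, 4259), Pow(3826596507, Rational(1, 2))) ≈ 159.77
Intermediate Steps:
V = Rational(1, 4259) (V = Pow(4259, -1) = Rational(1, 4259) ≈ 0.00023480)
Pow(Add(27421, Add(Add(-5035, Mul(-1, -3140)), Mul(-1, V))), Rational(1, 2)) = Pow(Add(27421, Add(Add(-5035, Mul(-1, -3140)), Mul(-1, Rational(1, 4259)))), Rational(1, 2)) = Pow(Add(27421, Add(Add(-5035, 3140), Rational(-1, 4259))), Rational(1, 2)) = Pow(Add(27421, Add(-1895, Rational(-1, 4259))), Rational(1, 2)) = Pow(Add(27421, Rational(-8070806, 4259)), Rational(1, 2)) = Pow(Rational(108715233, 4259), Rational(1, 2)) = Mul(Rational(11, 4259), Pow(3826596507, Rational(1, 2)))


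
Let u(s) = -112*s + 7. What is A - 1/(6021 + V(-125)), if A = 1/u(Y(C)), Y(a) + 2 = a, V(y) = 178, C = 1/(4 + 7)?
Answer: 65760/15057371 ≈ 0.0043673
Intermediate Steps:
C = 1/11 ≈ 0.090909
Y(a) = -2 + a
u(s) = 7 - 112*s
A = 11/2429 (A = 1/(7 - 112*(-2 + 1/11)) = 1/(7 - 112*(-21/11)) = 1/(7 + 2352/11) = 1/(2429/11) = 11/2429 ≈ 0.0045286)
A - 1/(6021 + V(-125)) = 11/2429 - 1/(6021 + 178) = 11/2429 - 1/6199 = 65760/15057371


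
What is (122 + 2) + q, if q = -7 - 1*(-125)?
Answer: 242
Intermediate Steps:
q = 118 (q = -7 + 125 = 118)
(122 + 2) + q = (122 + 2) + 118 = 124 + 118 = 242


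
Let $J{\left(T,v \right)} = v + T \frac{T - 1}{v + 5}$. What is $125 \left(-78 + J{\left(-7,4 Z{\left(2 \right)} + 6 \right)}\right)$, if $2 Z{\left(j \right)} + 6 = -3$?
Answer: $-12250$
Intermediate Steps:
$Z{\left(j \right)} = - \frac{9}{2}$ ($Z{\left(j \right)} = -3 + \frac{1}{2} \left(-3\right) = -3 - \frac{3}{2} = - \frac{9}{2}$)
$J{\left(T,v \right)} = v + \frac{T \left(-1 + T\right)}{5 + v}$ ($J{\left(T,v \right)} = v + T \frac{-1 + T}{5 + v} = v + \frac{T \left(-1 + T\right)}{5 + v}$)
$125 \left(-78 + J{\left(-7,4 Z{\left(2 \right)} + 6 \right)}\right) = 125 \left(-78 + \frac{\left(-7\right)^{2} + \left(4 \left(- \frac{9}{2}\right) + 6\right)^{2} - -7 + 5 \left(4 \left(- \frac{9}{2}\right) + 6\right)}{5 + \left(4 \left(- \frac{9}{2}\right) + 6\right)}\right) = 125 \left(-78 + \frac{49 + \left(-18 + 6\right)^{2} + 7 + 5 \left(-18 + 6\right)}{5 + \left(-18 + 6\right)}\right) = 125 \left(-78 + \frac{49 + \left(-12\right)^{2} + 7 + 5 \left(-12\right)}{5 - 12}\right) = 125 \left(-78 + \frac{49 + 144 + 7 - 60}{-7}\right) = 125 \left(-78 - 20\right) = 125 \left(-98\right) = -12250$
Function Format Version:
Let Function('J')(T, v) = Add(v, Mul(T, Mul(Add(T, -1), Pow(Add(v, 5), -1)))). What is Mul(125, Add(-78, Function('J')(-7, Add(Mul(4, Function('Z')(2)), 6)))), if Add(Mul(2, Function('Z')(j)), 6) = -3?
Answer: -12250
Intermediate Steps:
Function('Z')(j) = Rational(-9, 2) (Function('Z')(j) = Add(-3, Mul(Rational(1, 2), -3)) = Add(-3, Rational(-3, 2)) = Rational(-9, 2))
Function('J')(T, v) = Add(v, Mul(T, Pow(Add(5, v), -1), Add(-1, T))) (Function('J')(T, v) = Add(v, Mul(T, Mul(Add(-1, T), Pow(Add(5, v), -1)))) = Add(v, Mul(T, Mul(Pow(Add(5, v), -1), Add(-1, T)))) = Add(v, Mul(T, Pow(Add(5, v), -1), Add(-1, T))))
Mul(125, Add(-78, Function('J')(-7, Add(Mul(4, Function('Z')(2)), 6)))) = Mul(125, Add(-78, Mul(Pow(Add(5, Add(Mul(4, Rational(-9, 2)), 6)), -1), Add(Pow(-7, 2), Pow(Add(Mul(4, Rational(-9, 2)), 6), 2), Mul(-1, -7), Mul(5, Add(Mul(4, Rational(-9, 2)), 6)))))) = Mul(125, Add(-78, Mul(Pow(Add(5, Add(-18, 6)), -1), Add(49, Pow(Add(-18, 6), 2), 7, Mul(5, Add(-18, 6)))))) = Mul(125, Add(-78, Mul(Pow(Add(5, -12), -1), Add(49, Pow(-12, 2), 7, Mul(5, -12))))) = Mul(125, Add(-78, Mul(Pow(-7, -1), Add(49, 144, 7, -60)))) = Mul(125, Add(-78, Mul(Rational(-1, 7), 140))) = Mul(125, Add(-78, -20)) = Mul(125, -98) = -12250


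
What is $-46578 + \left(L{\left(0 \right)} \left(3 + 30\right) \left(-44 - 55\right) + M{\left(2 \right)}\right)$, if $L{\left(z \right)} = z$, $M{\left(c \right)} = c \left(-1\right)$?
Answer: $-46580$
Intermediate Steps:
$M{\left(c \right)} = - c$
$-46578 + \left(L{\left(0 \right)} \left(3 + 30\right) \left(-44 - 55\right) + M{\left(2 \right)}\right) = -46578 - \left(2 + 0 \left(3 + 30\right) \left(-44 - 55\right)\right) = -46578 - \left(2 + 0 \cdot 33 \left(-99\right)\right) = -46578 + \left(0 \left(-3267\right) - 2\right) = -46578 + \left(0 - 2\right) = -46578 - 2 = -46580$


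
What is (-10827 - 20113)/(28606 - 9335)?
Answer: -4420/2753 ≈ -1.6055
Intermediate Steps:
(-10827 - 20113)/(28606 - 9335) = -30940/19271 = -30940*1/19271 = -4420/2753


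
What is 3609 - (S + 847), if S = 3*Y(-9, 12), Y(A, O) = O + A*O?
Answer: 3050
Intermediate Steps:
S = -288 (S = 3*(12*(1 - 9)) = 3*(12*(-8)) = 3*(-96) = -288)
3609 - (S + 847) = 3609 - (-288 + 847) = 3609 - 1*559 = 3609 - 559 = 3050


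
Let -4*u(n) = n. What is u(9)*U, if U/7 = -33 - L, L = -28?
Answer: 315/4 ≈ 78.750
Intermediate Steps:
u(n) = -n/4
U = -35 (U = 7*(-33 - 1*(-28)) = 7*(-33 + 28) = 7*(-5) = -35)
u(9)*U = -¼*9*(-35) = -9/4*(-35) = 315/4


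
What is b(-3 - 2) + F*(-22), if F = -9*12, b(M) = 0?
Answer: 2376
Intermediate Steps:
F = -108
b(-3 - 2) + F*(-22) = 0 - 108*(-22) = 0 + 2376 = 2376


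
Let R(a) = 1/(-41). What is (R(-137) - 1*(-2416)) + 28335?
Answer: 1260790/41 ≈ 30751.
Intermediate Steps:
R(a) = -1/41
(R(-137) - 1*(-2416)) + 28335 = (-1/41 - 1*(-2416)) + 28335 = (-1/41 + 2416) + 28335 = 99055/41 + 28335 = 1260790/41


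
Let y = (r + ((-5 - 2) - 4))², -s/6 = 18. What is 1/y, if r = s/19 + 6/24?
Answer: 5776/1560001 ≈ 0.0037026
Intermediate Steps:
s = -108 (s = -6*18 = -108)
r = -413/76 (r = -108/19 + 6/24 = -108*1/19 + 6*(1/24) = -108/19 + ¼ = -413/76 ≈ -5.4342)
y = 1560001/5776 (y = (-413/76 + ((-5 - 2) - 4))² = (-413/76 + (-7 - 4))² = (-413/76 - 11)² = (-1249/76)² = 1560001/5776 ≈ 270.08)
1/y = 1/(1560001/5776) = 5776/1560001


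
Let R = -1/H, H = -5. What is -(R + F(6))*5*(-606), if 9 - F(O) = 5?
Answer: 12726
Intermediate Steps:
R = ⅕ (R = -1/(-5) = -1*(-⅕) = ⅕ ≈ 0.20000)
F(O) = 4 (F(O) = 9 - 1*5 = 9 - 5 = 4)
-(R + F(6))*5*(-606) = -(⅕ + 4)*5*(-606) = -(21/5)*5*(-606) = -21*(-606) = -1*(-12726) = 12726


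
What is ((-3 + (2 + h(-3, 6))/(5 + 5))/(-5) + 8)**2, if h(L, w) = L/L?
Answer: 182329/2500 ≈ 72.932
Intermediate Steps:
h(L, w) = 1
((-3 + (2 + h(-3, 6))/(5 + 5))/(-5) + 8)**2 = ((-3 + (2 + 1)/(5 + 5))/(-5) + 8)**2 = (-(-3 + 3/10)/5 + 8)**2 = (-1/5*(-27/10) + 8)**2 = (27/50 + 8)**2 = (427/50)**2 = 182329/2500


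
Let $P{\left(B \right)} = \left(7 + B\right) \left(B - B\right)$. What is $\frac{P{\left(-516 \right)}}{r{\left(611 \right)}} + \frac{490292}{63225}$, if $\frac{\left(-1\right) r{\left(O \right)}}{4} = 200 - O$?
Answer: $\frac{490292}{63225} \approx 7.7547$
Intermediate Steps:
$r{\left(O \right)} = -800 + 4 O$ ($r{\left(O \right)} = - 4 \left(200 - O\right) = -800 + 4 O$)
$P{\left(B \right)} = 0$ ($P{\left(B \right)} = \left(7 + B\right) 0 = 0$)
$\frac{P{\left(-516 \right)}}{r{\left(611 \right)}} + \frac{490292}{63225} = \frac{0}{-800 + 4 \cdot 611} + \frac{490292}{63225} = \frac{0}{-800 + 2444} + 490292 \cdot \frac{1}{63225} = \frac{0}{1644} + \frac{490292}{63225} = 0 \cdot \frac{1}{1644} + \frac{490292}{63225} = 0 + \frac{490292}{63225} = \frac{490292}{63225}$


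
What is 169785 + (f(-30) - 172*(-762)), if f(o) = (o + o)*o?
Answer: 302649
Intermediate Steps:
f(o) = 2*o² (f(o) = (2*o)*o = 2*o²)
169785 + (f(-30) - 172*(-762)) = 169785 + (2*(-30)² - 172*(-762)) = 169785 + (2*900 - 1*(-131064)) = 169785 + (1800 + 131064) = 169785 + 132864 = 302649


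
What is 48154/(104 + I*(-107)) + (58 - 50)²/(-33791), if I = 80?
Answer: -813856499/142868348 ≈ -5.6965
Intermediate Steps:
48154/(104 + I*(-107)) + (58 - 50)²/(-33791) = 48154/(104 + 80*(-107)) + (58 - 50)²/(-33791) = 48154/(104 - 8560) + 8²*(-1/33791) = 48154/(-8456) + 64*(-1/33791) = 48154*(-1/8456) - 64/33791 = -24077/4228 - 64/33791 = -813856499/142868348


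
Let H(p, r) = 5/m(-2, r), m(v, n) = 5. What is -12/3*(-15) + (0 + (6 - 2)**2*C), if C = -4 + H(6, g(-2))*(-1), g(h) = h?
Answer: -20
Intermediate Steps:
H(p, r) = 1 (H(p, r) = 5/5 = 5*(1/5) = 1)
C = -5 (C = -4 + 1*(-1) = -4 - 1 = -5)
-12/3*(-15) + (0 + (6 - 2)**2*C) = -12/3*(-15) + (0 + (6 - 2)**2*(-5)) = -12*1/3*(-15) + (0 + 4**2*(-5)) = -4*(-15) + (0 + 16*(-5)) = 60 + (0 - 80) = 60 - 80 = -20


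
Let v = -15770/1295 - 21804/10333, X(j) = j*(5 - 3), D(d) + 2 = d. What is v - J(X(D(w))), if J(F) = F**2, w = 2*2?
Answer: -81057470/2676247 ≈ -30.288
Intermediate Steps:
w = 4
D(d) = -2 + d
X(j) = 2*j (X(j) = j*2 = 2*j)
v = -38237518/2676247 (v = -15770*1/1295 - 21804*1/10333 = -3154/259 - 21804/10333 = -38237518/2676247 ≈ -14.288)
v - J(X(D(w))) = -38237518/2676247 - (2*(-2 + 4))**2 = -38237518/2676247 - (2*2)**2 = -38237518/2676247 - 1*4**2 = -38237518/2676247 - 1*16 = -38237518/2676247 - 16 = -81057470/2676247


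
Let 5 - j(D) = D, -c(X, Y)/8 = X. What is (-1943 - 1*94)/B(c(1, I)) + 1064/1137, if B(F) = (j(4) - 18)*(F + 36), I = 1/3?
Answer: 403219/77316 ≈ 5.2152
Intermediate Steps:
I = ⅓ ≈ 0.33333
c(X, Y) = -8*X
j(D) = 5 - D
B(F) = -612 - 17*F (B(F) = ((5 - 1*4) - 18)*(F + 36) = ((5 - 4) - 18)*(36 + F) = (1 - 18)*(36 + F) = -17*(36 + F) = -612 - 17*F)
(-1943 - 1*94)/B(c(1, I)) + 1064/1137 = (-1943 - 1*94)/(-612 - (-136)) + 1064/1137 = (-1943 - 94)/(-612 - 17*(-8)) + 1064*(1/1137) = -2037/(-612 + 136) + 1064/1137 = -2037/(-476) + 1064/1137 = -2037*(-1/476) + 1064/1137 = 291/68 + 1064/1137 = 403219/77316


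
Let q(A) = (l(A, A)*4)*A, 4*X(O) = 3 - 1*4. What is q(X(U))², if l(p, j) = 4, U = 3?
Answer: 16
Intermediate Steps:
X(O) = -¼ (X(O) = (3 - 1*4)/4 = (3 - 4)/4 = (¼)*(-1) = -¼)
q(A) = 16*A (q(A) = (4*4)*A = 16*A)
q(X(U))² = (16*(-¼))² = (-4)² = 16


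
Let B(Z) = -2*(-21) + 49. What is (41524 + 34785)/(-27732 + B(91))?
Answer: -76309/27641 ≈ -2.7607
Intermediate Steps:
B(Z) = 91 (B(Z) = 42 + 49 = 91)
(41524 + 34785)/(-27732 + B(91)) = (41524 + 34785)/(-27732 + 91) = 76309/(-27641) = 76309*(-1/27641) = -76309/27641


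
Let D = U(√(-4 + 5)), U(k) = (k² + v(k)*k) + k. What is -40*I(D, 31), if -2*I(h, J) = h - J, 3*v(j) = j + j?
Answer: -1700/3 ≈ -566.67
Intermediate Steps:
v(j) = 2*j/3 (v(j) = (j + j)/3 = (2*j)/3 = 2*j/3)
U(k) = k + 5*k²/3 (U(k) = (k² + (2*k/3)*k) + k = (k² + 2*k²/3) + k = 5*k²/3 + k = k + 5*k²/3)
D = 8/3 (D = √(-4 + 5)*(3 + 5*√(-4 + 5))/3 = √1*(3 + 5*√1)/3 = (⅓)*1*(3 + 5*1) = (⅓)*1*(3 + 5) = (⅓)*1*8 = 8/3 ≈ 2.6667)
I(h, J) = J/2 - h/2 (I(h, J) = -(h - J)/2 = J/2 - h/2)
-40*I(D, 31) = -40*((½)*31 - ½*8/3) = -40*(31/2 - 4/3) = -40*85/6 = -1700/3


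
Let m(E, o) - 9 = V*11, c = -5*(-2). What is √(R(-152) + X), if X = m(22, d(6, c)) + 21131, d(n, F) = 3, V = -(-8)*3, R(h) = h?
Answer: 2*√5313 ≈ 145.78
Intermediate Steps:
c = 10
V = 24 (V = -2*(-12) = 24)
m(E, o) = 273 (m(E, o) = 9 + 24*11 = 9 + 264 = 273)
X = 21404 (X = 273 + 21131 = 21404)
√(R(-152) + X) = √(-152 + 21404) = √21252 = 2*√5313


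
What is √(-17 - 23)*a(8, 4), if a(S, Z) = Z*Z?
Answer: 32*I*√10 ≈ 101.19*I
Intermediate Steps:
a(S, Z) = Z²
√(-17 - 23)*a(8, 4) = √(-17 - 23)*4² = √(-40)*16 = (2*I*√10)*16 = 32*I*√10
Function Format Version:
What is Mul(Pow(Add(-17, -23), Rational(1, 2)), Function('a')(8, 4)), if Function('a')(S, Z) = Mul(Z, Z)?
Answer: Mul(32, I, Pow(10, Rational(1, 2))) ≈ Mul(101.19, I)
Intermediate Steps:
Function('a')(S, Z) = Pow(Z, 2)
Mul(Pow(Add(-17, -23), Rational(1, 2)), Function('a')(8, 4)) = Mul(Pow(Add(-17, -23), Rational(1, 2)), Pow(4, 2)) = Mul(Pow(-40, Rational(1, 2)), 16) = Mul(Mul(2, I, Pow(10, Rational(1, 2))), 16) = Mul(32, I, Pow(10, Rational(1, 2)))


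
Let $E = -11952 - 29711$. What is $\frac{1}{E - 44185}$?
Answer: $- \frac{1}{85848} \approx -1.1648 \cdot 10^{-5}$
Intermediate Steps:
$E = -41663$ ($E = -11952 - 29711 = -41663$)
$\frac{1}{E - 44185} = \frac{1}{-41663 - 44185} = \frac{1}{-85848} = - \frac{1}{85848}$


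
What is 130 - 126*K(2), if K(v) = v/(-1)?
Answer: 382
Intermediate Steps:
K(v) = -v (K(v) = v*(-1) = -v)
130 - 126*K(2) = 130 - (-126)*2 = 130 - 126*(-2) = 130 + 252 = 382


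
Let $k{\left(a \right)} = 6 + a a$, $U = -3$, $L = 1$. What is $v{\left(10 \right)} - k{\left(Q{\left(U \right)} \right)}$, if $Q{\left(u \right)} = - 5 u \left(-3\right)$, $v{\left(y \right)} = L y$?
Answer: $-2021$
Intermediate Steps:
$v{\left(y \right)} = y$ ($v{\left(y \right)} = 1 y = y$)
$Q{\left(u \right)} = 15 u$
$k{\left(a \right)} = 6 + a^{2}$
$v{\left(10 \right)} - k{\left(Q{\left(U \right)} \right)} = 10 - \left(6 + \left(15 \left(-3\right)\right)^{2}\right) = 10 - \left(6 + \left(-45\right)^{2}\right) = 10 - \left(6 + 2025\right) = 10 - 2031 = -2021$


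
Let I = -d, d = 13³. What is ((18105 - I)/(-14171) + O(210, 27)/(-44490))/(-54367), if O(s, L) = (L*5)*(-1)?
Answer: 60088193/2285109489262 ≈ 2.6296e-5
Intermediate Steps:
d = 2197
I = -2197 (I = -1*2197 = -2197)
O(s, L) = -5*L (O(s, L) = (5*L)*(-1) = -5*L)
((18105 - I)/(-14171) + O(210, 27)/(-44490))/(-54367) = ((18105 - 1*(-2197))/(-14171) - 5*27/(-44490))/(-54367) = ((18105 + 2197)*(-1/14171) - 135*(-1/44490))*(-1/54367) = (20302*(-1/14171) + 9/2966)*(-1/54367) = (-20302/14171 + 9/2966)*(-1/54367) = -60088193/42031186*(-1/54367) = 60088193/2285109489262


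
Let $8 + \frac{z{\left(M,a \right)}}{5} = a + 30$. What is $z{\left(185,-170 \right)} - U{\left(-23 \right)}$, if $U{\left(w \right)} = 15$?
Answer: $-755$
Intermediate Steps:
$z{\left(M,a \right)} = 110 + 5 a$ ($z{\left(M,a \right)} = -40 + 5 \left(a + 30\right) = -40 + 5 \left(30 + a\right) = -40 + \left(150 + 5 a\right) = 110 + 5 a$)
$z{\left(185,-170 \right)} - U{\left(-23 \right)} = \left(110 + 5 \left(-170\right)\right) - 15 = \left(110 - 850\right) - 15 = -740 - 15 = -755$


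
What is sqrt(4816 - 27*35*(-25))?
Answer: sqrt(28441) ≈ 168.64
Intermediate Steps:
sqrt(4816 - 27*35*(-25)) = sqrt(4816 - 945*(-25)) = sqrt(4816 + 23625) = sqrt(28441)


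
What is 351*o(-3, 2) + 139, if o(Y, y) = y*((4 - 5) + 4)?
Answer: 2245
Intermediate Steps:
o(Y, y) = 3*y (o(Y, y) = y*(-1 + 4) = y*3 = 3*y)
351*o(-3, 2) + 139 = 351*(3*2) + 139 = 351*6 + 139 = 2106 + 139 = 2245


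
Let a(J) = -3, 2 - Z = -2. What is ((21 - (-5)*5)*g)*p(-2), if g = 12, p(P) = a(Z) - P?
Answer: -552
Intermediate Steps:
Z = 4 (Z = 2 - 1*(-2) = 2 + 2 = 4)
p(P) = -3 - P
((21 - (-5)*5)*g)*p(-2) = ((21 - (-5)*5)*12)*(-3 - 1*(-2)) = ((21 - 1*(-25))*12)*(-3 + 2) = ((21 + 25)*12)*(-1) = (46*12)*(-1) = 552*(-1) = -552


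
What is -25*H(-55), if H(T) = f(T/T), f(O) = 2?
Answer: -50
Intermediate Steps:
H(T) = 2
-25*H(-55) = -25*2 = -50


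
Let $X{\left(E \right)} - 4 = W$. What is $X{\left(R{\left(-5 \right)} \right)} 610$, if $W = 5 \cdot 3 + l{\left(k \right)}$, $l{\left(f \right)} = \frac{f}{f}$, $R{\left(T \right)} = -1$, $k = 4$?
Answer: $12200$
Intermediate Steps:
$l{\left(f \right)} = 1$
$W = 16$ ($W = 5 \cdot 3 + 1 = 15 + 1 = 16$)
$X{\left(E \right)} = 20$ ($X{\left(E \right)} = 4 + 16 = 20$)
$X{\left(R{\left(-5 \right)} \right)} 610 = 20 \cdot 610 = 12200$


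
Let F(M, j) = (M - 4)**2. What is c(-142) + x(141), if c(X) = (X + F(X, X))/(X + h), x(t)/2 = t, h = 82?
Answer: -709/10 ≈ -70.900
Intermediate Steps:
F(M, j) = (-4 + M)**2
x(t) = 2*t
c(X) = (X + (-4 + X)**2)/(82 + X) (c(X) = (X + (-4 + X)**2)/(X + 82) = (X + (-4 + X)**2)/(82 + X))
c(-142) + x(141) = (-142 + (-4 - 142)**2)/(82 - 142) + 2*141 = (-142 + (-146)**2)/(-60) + 282 = -(-142 + 21316)/60 + 282 = -1/60*21174 + 282 = -3529/10 + 282 = -709/10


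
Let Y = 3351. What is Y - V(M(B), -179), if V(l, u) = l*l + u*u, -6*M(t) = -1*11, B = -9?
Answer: -1032961/36 ≈ -28693.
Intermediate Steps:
M(t) = 11/6 (M(t) = -(-1)*11/6 = -⅙*(-11) = 11/6)
V(l, u) = l² + u²
Y - V(M(B), -179) = 3351 - ((11/6)² + (-179)²) = 3351 - (121/36 + 32041) = 3351 - 1*1153597/36 = 3351 - 1153597/36 = -1032961/36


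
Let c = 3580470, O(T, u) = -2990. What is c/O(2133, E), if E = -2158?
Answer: -358047/299 ≈ -1197.5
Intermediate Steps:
c/O(2133, E) = 3580470/(-2990) = 3580470*(-1/2990) = -358047/299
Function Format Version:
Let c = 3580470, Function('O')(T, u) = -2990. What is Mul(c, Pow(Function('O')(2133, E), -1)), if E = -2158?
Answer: Rational(-358047, 299) ≈ -1197.5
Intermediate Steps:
Mul(c, Pow(Function('O')(2133, E), -1)) = Mul(3580470, Pow(-2990, -1)) = Mul(3580470, Rational(-1, 2990)) = Rational(-358047, 299)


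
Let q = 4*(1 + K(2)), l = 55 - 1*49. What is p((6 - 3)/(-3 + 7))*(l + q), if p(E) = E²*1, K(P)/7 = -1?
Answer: -81/8 ≈ -10.125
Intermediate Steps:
K(P) = -7 (K(P) = 7*(-1) = -7)
p(E) = E²
l = 6 (l = 55 - 49 = 6)
q = -24 (q = 4*(1 - 7) = 4*(-6) = -24)
p((6 - 3)/(-3 + 7))*(l + q) = ((6 - 3)/(-3 + 7))²*(6 - 24) = (3/4)²*(-18) = (3*(¼))²*(-18) = (¾)²*(-18) = (9/16)*(-18) = -81/8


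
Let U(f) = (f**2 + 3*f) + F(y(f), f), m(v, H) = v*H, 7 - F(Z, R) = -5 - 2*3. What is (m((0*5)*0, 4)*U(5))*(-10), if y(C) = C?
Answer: 0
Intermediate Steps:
F(Z, R) = 18 (F(Z, R) = 7 - (-5 - 2*3) = 7 - (-5 - 6) = 7 - 1*(-11) = 7 + 11 = 18)
m(v, H) = H*v
U(f) = 18 + f**2 + 3*f (U(f) = (f**2 + 3*f) + 18 = 18 + f**2 + 3*f)
(m((0*5)*0, 4)*U(5))*(-10) = ((4*((0*5)*0))*(18 + 5**2 + 3*5))*(-10) = ((4*(0*0))*(18 + 25 + 15))*(-10) = ((4*0)*58)*(-10) = (0*58)*(-10) = 0*(-10) = 0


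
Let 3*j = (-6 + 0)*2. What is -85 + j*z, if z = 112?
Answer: -533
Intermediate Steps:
j = -4 (j = ((-6 + 0)*2)/3 = (-6*2)/3 = (⅓)*(-12) = -4)
-85 + j*z = -85 - 4*112 = -85 - 448 = -533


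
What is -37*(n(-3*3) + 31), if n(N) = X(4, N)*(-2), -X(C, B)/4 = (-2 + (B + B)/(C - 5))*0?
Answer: -1147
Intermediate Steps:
X(C, B) = 0 (X(C, B) = -4*(-2 + (B + B)/(C - 5))*0 = -4*(-2 + (2*B)/(-5 + C))*0 = -4*(-2 + 2*B/(-5 + C))*0 = -4*0 = 0)
n(N) = 0 (n(N) = 0*(-2) = 0)
-37*(n(-3*3) + 31) = -37*(0 + 31) = -37*31 = -1147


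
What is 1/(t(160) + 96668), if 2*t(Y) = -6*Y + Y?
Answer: 1/96268 ≈ 1.0388e-5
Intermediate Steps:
t(Y) = -5*Y/2 (t(Y) = (-6*Y + Y)/2 = (-5*Y)/2 = -5*Y/2)
1/(t(160) + 96668) = 1/(-5/2*160 + 96668) = 1/(-400 + 96668) = 1/96268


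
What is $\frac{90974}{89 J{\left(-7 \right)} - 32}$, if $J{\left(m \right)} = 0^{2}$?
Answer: $- \frac{45487}{16} \approx -2842.9$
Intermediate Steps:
$J{\left(m \right)} = 0$
$\frac{90974}{89 J{\left(-7 \right)} - 32} = \frac{90974}{89 \cdot 0 - 32} = \frac{90974}{0 - 32} = \frac{90974}{-32} = 90974 \left(- \frac{1}{32}\right) = - \frac{45487}{16}$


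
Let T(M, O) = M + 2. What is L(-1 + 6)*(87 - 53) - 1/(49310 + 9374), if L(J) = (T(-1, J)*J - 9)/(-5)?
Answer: 7981019/293420 ≈ 27.200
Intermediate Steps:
T(M, O) = 2 + M
L(J) = 9/5 - J/5 (L(J) = ((2 - 1)*J - 9)/(-5) = (1*J - 9)*(-1/5) = (J - 9)*(-1/5) = (-9 + J)*(-1/5) = 9/5 - J/5)
L(-1 + 6)*(87 - 53) - 1/(49310 + 9374) = (9/5 - (-1 + 6)/5)*(87 - 53) - 1/(49310 + 9374) = (9/5 - 1/5*5)*34 - 1/58684 = (9/5 - 1)*34 - 1*1/58684 = (4/5)*34 - 1/58684 = 136/5 - 1/58684 = 7981019/293420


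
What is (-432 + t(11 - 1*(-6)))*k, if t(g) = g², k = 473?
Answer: -67639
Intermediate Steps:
(-432 + t(11 - 1*(-6)))*k = (-432 + (11 - 1*(-6))²)*473 = (-432 + (11 + 6)²)*473 = (-432 + 17²)*473 = (-432 + 289)*473 = -143*473 = -67639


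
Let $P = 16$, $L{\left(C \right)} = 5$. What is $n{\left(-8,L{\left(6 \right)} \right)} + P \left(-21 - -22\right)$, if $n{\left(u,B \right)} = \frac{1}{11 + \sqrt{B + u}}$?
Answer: $\frac{1995}{124} - \frac{i \sqrt{3}}{124} \approx 16.089 - 0.013968 i$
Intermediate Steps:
$n{\left(-8,L{\left(6 \right)} \right)} + P \left(-21 - -22\right) = \frac{1}{11 + \sqrt{5 - 8}} + 16 \left(-21 - -22\right) = \frac{1}{11 + \sqrt{-3}} + 16 \left(-21 + 22\right) = \frac{1}{11 + i \sqrt{3}} + 16 \cdot 1 = \frac{1}{11 + i \sqrt{3}} + 16 = 16 + \frac{1}{11 + i \sqrt{3}}$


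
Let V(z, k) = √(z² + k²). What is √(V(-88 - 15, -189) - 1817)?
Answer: √(-1817 + √46330) ≈ 40.022*I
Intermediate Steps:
V(z, k) = √(k² + z²)
√(V(-88 - 15, -189) - 1817) = √(√((-189)² + (-88 - 15)²) - 1817) = √(√(35721 + (-103)²) - 1817) = √(√(35721 + 10609) - 1817) = √(√46330 - 1817) = √(-1817 + √46330)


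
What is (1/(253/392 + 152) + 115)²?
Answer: 47357065432609/3580466569 ≈ 13227.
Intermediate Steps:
(1/(253/392 + 152) + 115)² = (1/(59837/392) + 115)² = (392/59837 + 115)² = (6881647/59837)² = 47357065432609/3580466569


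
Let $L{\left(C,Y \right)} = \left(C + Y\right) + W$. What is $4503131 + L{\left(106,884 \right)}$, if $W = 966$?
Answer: $4505087$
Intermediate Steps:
$L{\left(C,Y \right)} = 966 + C + Y$ ($L{\left(C,Y \right)} = \left(C + Y\right) + 966 = 966 + C + Y$)
$4503131 + L{\left(106,884 \right)} = 4503131 + \left(966 + 106 + 884\right) = 4503131 + 1956 = 4505087$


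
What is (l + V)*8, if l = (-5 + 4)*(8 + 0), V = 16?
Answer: 64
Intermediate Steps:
l = -8 (l = -1*8 = -8)
(l + V)*8 = (-8 + 16)*8 = 8*8 = 64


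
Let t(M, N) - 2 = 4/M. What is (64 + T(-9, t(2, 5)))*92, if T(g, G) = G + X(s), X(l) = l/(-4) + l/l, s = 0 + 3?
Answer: 6279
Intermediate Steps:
s = 3
X(l) = 1 - l/4 (X(l) = l*(-1/4) + 1 = -l/4 + 1 = 1 - l/4)
t(M, N) = 2 + 4/M
T(g, G) = 1/4 + G (T(g, G) = G + (1 - 1/4*3) = G + (1 - 3/4) = G + 1/4 = 1/4 + G)
(64 + T(-9, t(2, 5)))*92 = (64 + (1/4 + (2 + 4/2)))*92 = (64 + (1/4 + (2 + 4*(1/2))))*92 = (64 + (1/4 + (2 + 2)))*92 = (64 + (1/4 + 4))*92 = (64 + 17/4)*92 = (273/4)*92 = 6279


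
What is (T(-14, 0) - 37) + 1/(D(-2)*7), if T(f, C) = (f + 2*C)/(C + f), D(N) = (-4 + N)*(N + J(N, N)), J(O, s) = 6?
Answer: -6049/168 ≈ -36.006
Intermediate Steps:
D(N) = (-4 + N)*(6 + N) (D(N) = (-4 + N)*(N + 6) = (-4 + N)*(6 + N))
T(f, C) = (f + 2*C)/(C + f)
(T(-14, 0) - 37) + 1/(D(-2)*7) = ((-14 + 2*0)/(0 - 14) - 37) + 1/((-24 + (-2)**2 + 2*(-2))*7) = ((-14 + 0)/(-14) - 37) + 1/((-24 + 4 - 4)*7) = (-1/14*(-14) - 37) + 1/(-24*7) = (1 - 37) + 1/(-168) = -36 - 1/168 = -6049/168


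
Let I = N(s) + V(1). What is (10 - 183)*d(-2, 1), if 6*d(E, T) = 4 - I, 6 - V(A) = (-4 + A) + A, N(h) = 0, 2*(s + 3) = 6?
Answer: 346/3 ≈ 115.33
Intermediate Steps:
s = 0 (s = -3 + (½)*6 = -3 + 3 = 0)
V(A) = 10 - 2*A (V(A) = 6 - ((-4 + A) + A) = 6 - (-4 + 2*A) = 6 + (4 - 2*A) = 10 - 2*A)
I = 8 (I = 0 + (10 - 2*1) = 0 + (10 - 2) = 0 + 8 = 8)
d(E, T) = -⅔ (d(E, T) = (4 - 1*8)/6 = (4 - 8)/6 = (⅙)*(-4) = -⅔)
(10 - 183)*d(-2, 1) = (10 - 183)*(-⅔) = -173*(-⅔) = 346/3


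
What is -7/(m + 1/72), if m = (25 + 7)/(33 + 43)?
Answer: -1368/85 ≈ -16.094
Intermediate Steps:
m = 8/19 (m = 32/76 = 32*(1/76) = 8/19 ≈ 0.42105)
-7/(m + 1/72) = -7/(8/19 + 1/72) = -7/(595/1368) = (1368/595)*(-7) = -1368/85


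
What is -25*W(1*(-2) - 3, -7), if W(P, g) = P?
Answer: 125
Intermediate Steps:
-25*W(1*(-2) - 3, -7) = -25*(1*(-2) - 3) = -25*(-2 - 3) = -25*(-5) = 125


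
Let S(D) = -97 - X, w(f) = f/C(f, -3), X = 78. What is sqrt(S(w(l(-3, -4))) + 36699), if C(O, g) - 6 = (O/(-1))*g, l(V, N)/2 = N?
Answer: 2*sqrt(9131) ≈ 191.11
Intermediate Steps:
l(V, N) = 2*N
C(O, g) = 6 - O*g (C(O, g) = 6 + (O/(-1))*g = 6 + (O*(-1))*g = 6 + (-O)*g = 6 - O*g)
w(f) = f/(6 + 3*f) (w(f) = f/(6 - 1*f*(-3)) = f/(6 + 3*f))
S(D) = -175 (S(D) = -97 - 1*78 = -97 - 78 = -175)
sqrt(S(w(l(-3, -4))) + 36699) = sqrt(-175 + 36699) = sqrt(36524) = 2*sqrt(9131)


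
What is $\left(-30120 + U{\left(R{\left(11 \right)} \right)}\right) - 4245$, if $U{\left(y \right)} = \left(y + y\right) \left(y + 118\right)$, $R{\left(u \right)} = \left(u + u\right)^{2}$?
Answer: $548371$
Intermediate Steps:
$R{\left(u \right)} = 4 u^{2}$ ($R{\left(u \right)} = \left(2 u\right)^{2} = 4 u^{2}$)
$U{\left(y \right)} = 2 y \left(118 + y\right)$
$\left(-30120 + U{\left(R{\left(11 \right)} \right)}\right) - 4245 = \left(-30120 + 2 \cdot 4 \cdot 11^{2} \left(118 + 4 \cdot 11^{2}\right)\right) - 4245 = \left(-30120 + 2 \cdot 4 \cdot 121 \left(118 + 4 \cdot 121\right)\right) - 4245 = \left(-30120 + 2 \cdot 484 \left(118 + 484\right)\right) - 4245 = \left(-30120 + 2 \cdot 484 \cdot 602\right) - 4245 = \left(-30120 + 582736\right) - 4245 = 552616 - 4245 = 548371$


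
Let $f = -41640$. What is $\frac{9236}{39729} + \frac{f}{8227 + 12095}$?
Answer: $- \frac{81478976}{44854041} \approx -1.8165$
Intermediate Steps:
$\frac{9236}{39729} + \frac{f}{8227 + 12095} = \frac{9236}{39729} - \frac{41640}{8227 + 12095} = 9236 \cdot \frac{1}{39729} - \frac{41640}{20322} = \frac{9236}{39729} - \frac{6940}{3387} = - \frac{81478976}{44854041}$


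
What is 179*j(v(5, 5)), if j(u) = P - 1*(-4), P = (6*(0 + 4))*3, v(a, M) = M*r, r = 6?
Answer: 13604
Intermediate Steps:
v(a, M) = 6*M (v(a, M) = M*6 = 6*M)
P = 72 (P = (6*4)*3 = 24*3 = 72)
j(u) = 76 (j(u) = 72 - 1*(-4) = 72 + 4 = 76)
179*j(v(5, 5)) = 179*76 = 13604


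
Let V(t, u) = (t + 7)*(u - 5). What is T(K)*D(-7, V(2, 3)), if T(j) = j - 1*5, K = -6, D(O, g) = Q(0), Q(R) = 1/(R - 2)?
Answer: 11/2 ≈ 5.5000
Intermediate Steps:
V(t, u) = (-5 + u)*(7 + t) (V(t, u) = (7 + t)*(-5 + u) = (-5 + u)*(7 + t))
Q(R) = 1/(-2 + R)
D(O, g) = -1/2 (D(O, g) = 1/(-2 + 0) = 1/(-2) = -1/2)
T(j) = -5 + j (T(j) = j - 5 = -5 + j)
T(K)*D(-7, V(2, 3)) = (-5 - 6)*(-1/2) = -11*(-1/2) = 11/2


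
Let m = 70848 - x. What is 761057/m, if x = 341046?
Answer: -761057/270198 ≈ -2.8167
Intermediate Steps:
m = -270198 (m = 70848 - 1*341046 = 70848 - 341046 = -270198)
761057/m = 761057/(-270198) = 761057*(-1/270198) = -761057/270198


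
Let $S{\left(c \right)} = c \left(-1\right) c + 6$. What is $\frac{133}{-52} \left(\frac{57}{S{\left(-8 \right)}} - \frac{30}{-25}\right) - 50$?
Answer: $- \frac{762379}{15080} \approx -50.556$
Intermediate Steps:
$S{\left(c \right)} = 6 - c^{2}$ ($S{\left(c \right)} = - c c + 6 = - c^{2} + 6 = 6 - c^{2}$)
$\frac{133}{-52} \left(\frac{57}{S{\left(-8 \right)}} - \frac{30}{-25}\right) - 50 = \frac{133}{-52} \left(\frac{57}{6 - \left(-8\right)^{2}} - \frac{30}{-25}\right) - 50 = 133 \left(- \frac{1}{52}\right) \left(\frac{57}{6 - 64} - - \frac{6}{5}\right) - 50 = - \frac{133 \left(\frac{57}{6 - 64} + \frac{6}{5}\right)}{52} - 50 = - \frac{133 \left(\frac{57}{-58} + \frac{6}{5}\right)}{52} - 50 = - \frac{133 \left(57 \left(- \frac{1}{58}\right) + \frac{6}{5}\right)}{52} - 50 = - \frac{133 \left(- \frac{57}{58} + \frac{6}{5}\right)}{52} - 50 = \left(- \frac{133}{52}\right) \frac{63}{290} - 50 = - \frac{8379}{15080} - 50 = - \frac{762379}{15080}$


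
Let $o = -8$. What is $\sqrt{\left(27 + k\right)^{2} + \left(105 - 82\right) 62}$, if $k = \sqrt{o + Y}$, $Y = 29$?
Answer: $\sqrt{2176 + 54 \sqrt{21}} \approx 49.229$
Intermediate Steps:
$k = \sqrt{21}$ ($k = \sqrt{-8 + 29} = \sqrt{21} \approx 4.5826$)
$\sqrt{\left(27 + k\right)^{2} + \left(105 - 82\right) 62} = \sqrt{\left(27 + \sqrt{21}\right)^{2} + \left(105 - 82\right) 62} = \sqrt{\left(27 + \sqrt{21}\right)^{2} + 23 \cdot 62} = \sqrt{\left(27 + \sqrt{21}\right)^{2} + 1426} = \sqrt{1426 + \left(27 + \sqrt{21}\right)^{2}}$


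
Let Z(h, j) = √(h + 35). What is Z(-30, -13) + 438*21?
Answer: 9198 + √5 ≈ 9200.2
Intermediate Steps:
Z(h, j) = √(35 + h)
Z(-30, -13) + 438*21 = √(35 - 30) + 438*21 = √5 + 9198 = 9198 + √5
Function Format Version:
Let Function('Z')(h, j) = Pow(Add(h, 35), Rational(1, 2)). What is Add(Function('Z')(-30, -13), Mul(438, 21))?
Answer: Add(9198, Pow(5, Rational(1, 2))) ≈ 9200.2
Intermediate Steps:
Function('Z')(h, j) = Pow(Add(35, h), Rational(1, 2))
Add(Function('Z')(-30, -13), Mul(438, 21)) = Add(Pow(Add(35, -30), Rational(1, 2)), Mul(438, 21)) = Add(Pow(5, Rational(1, 2)), 9198) = Add(9198, Pow(5, Rational(1, 2)))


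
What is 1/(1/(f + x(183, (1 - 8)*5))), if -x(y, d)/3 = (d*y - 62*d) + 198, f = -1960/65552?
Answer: 99237289/8194 ≈ 12111.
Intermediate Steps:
f = -245/8194 (f = -1960*1/65552 = -245/8194 ≈ -0.029900)
x(y, d) = -594 + 186*d - 3*d*y (x(y, d) = -3*((d*y - 62*d) + 198) = -3*((-62*d + d*y) + 198) = -3*(198 - 62*d + d*y) = -594 + 186*d - 3*d*y)
1/(1/(f + x(183, (1 - 8)*5))) = 1/(1/(-245/8194 + (-594 + 186*((1 - 8)*5) - 3*(1 - 8)*5*183))) = 1/(1/(-245/8194 + (-594 + 186*(-7*5) - 3*(-7*5)*183))) = 1/(1/(-245/8194 + (-594 + 186*(-35) - 3*(-35)*183))) = 1/(1/(-245/8194 + (-594 - 6510 + 19215))) = 1/(1/(-245/8194 + 12111)) = 1/(1/(99237289/8194)) = 1/(8194/99237289) = 99237289/8194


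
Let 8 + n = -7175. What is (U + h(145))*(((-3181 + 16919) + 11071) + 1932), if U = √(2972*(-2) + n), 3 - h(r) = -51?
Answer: 1444014 + 26741*I*√13127 ≈ 1.444e+6 + 3.0638e+6*I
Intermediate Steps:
n = -7183 (n = -8 - 7175 = -7183)
h(r) = 54 (h(r) = 3 - 1*(-51) = 3 + 51 = 54)
U = I*√13127 (U = √(2972*(-2) - 7183) = √(-5944 - 7183) = √(-13127) = I*√13127 ≈ 114.57*I)
(U + h(145))*(((-3181 + 16919) + 11071) + 1932) = (I*√13127 + 54)*(((-3181 + 16919) + 11071) + 1932) = (54 + I*√13127)*((13738 + 11071) + 1932) = (54 + I*√13127)*(24809 + 1932) = (54 + I*√13127)*26741 = 1444014 + 26741*I*√13127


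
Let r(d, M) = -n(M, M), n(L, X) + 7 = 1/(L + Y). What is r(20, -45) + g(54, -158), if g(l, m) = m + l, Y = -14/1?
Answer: -5722/59 ≈ -96.983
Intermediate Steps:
Y = -14 (Y = -14*1 = -14)
n(L, X) = -7 + 1/(-14 + L) (n(L, X) = -7 + 1/(L - 14) = -7 + 1/(-14 + L))
g(l, m) = l + m
r(d, M) = -(99 - 7*M)/(-14 + M)
r(20, -45) + g(54, -158) = (-99 + 7*(-45))/(-14 - 45) + (54 - 158) = (-99 - 315)/(-59) - 104 = -1/59*(-414) - 104 = 414/59 - 104 = -5722/59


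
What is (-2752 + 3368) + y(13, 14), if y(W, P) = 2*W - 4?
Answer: 638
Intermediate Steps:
y(W, P) = -4 + 2*W
(-2752 + 3368) + y(13, 14) = (-2752 + 3368) + (-4 + 2*13) = 616 + (-4 + 26) = 616 + 22 = 638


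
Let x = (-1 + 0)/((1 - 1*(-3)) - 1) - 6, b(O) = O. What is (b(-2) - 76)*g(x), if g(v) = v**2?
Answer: -9386/3 ≈ -3128.7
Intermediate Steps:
x = -19/3 (x = -1/((1 + 3) - 1) - 6 = -1/(4 - 1) - 6 = -1/3 - 6 = -19/3 ≈ -6.3333)
(b(-2) - 76)*g(x) = (-2 - 76)*(-19/3)**2 = -78*361/9 = -9386/3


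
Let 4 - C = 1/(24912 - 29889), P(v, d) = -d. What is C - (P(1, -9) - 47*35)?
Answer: 8162281/4977 ≈ 1640.0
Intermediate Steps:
C = 19909/4977 (C = 4 - 1/(24912 - 29889) = 4 - 1/(-4977) = 4 - 1*(-1/4977) = 4 + 1/4977 = 19909/4977 ≈ 4.0002)
C - (P(1, -9) - 47*35) = 19909/4977 - (-1*(-9) - 47*35) = 19909/4977 - (9 - 1645) = 19909/4977 - 1*(-1636) = 19909/4977 + 1636 = 8162281/4977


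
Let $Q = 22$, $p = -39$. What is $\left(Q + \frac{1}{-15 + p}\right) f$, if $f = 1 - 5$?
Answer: $- \frac{2374}{27} \approx -87.926$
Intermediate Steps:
$f = -4$ ($f = 1 - 5 = -4$)
$\left(Q + \frac{1}{-15 + p}\right) f = \left(22 + \frac{1}{-15 - 39}\right) \left(-4\right) = \left(22 + \frac{1}{-54}\right) \left(-4\right) = \left(22 - \frac{1}{54}\right) \left(-4\right) = \frac{1187}{54} \left(-4\right) = - \frac{2374}{27}$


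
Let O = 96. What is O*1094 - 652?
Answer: 104372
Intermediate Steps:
O*1094 - 652 = 96*1094 - 652 = 105024 - 652 = 104372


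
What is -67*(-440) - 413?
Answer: 29067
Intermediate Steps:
-67*(-440) - 413 = 29480 - 413 = 29067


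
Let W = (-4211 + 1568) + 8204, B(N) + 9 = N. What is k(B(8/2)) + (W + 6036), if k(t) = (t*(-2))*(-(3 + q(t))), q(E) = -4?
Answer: 11607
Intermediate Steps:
B(N) = -9 + N
W = 5561 (W = -2643 + 8204 = 5561)
k(t) = -2*t (k(t) = (t*(-2))*(-(3 - 4)) = (-2*t)*(-1*(-1)) = -2*t*1 = -2*t)
k(B(8/2)) + (W + 6036) = -2*(-9 + 8/2) + (5561 + 6036) = -2*(-9 + 8*(1/2)) + 11597 = -2*(-9 + 4) + 11597 = -2*(-5) + 11597 = 10 + 11597 = 11607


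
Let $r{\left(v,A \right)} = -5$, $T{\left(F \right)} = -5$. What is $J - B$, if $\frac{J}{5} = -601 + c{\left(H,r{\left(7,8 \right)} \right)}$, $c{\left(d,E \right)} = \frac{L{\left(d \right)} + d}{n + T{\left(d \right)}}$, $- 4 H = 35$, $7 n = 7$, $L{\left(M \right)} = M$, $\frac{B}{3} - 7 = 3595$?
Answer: $- \frac{110313}{8} \approx -13789.0$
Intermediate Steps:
$B = 10806$ ($B = 21 + 3 \cdot 3595 = 21 + 10785 = 10806$)
$n = 1$ ($n = \frac{1}{7} \cdot 7 = 1$)
$H = - \frac{35}{4}$ ($H = \left(- \frac{1}{4}\right) 35 = - \frac{35}{4} \approx -8.75$)
$c{\left(d,E \right)} = - \frac{d}{2}$ ($c{\left(d,E \right)} = \frac{d + d}{1 - 5} = \frac{2 d}{-4} = 2 d \left(- \frac{1}{4}\right) = - \frac{d}{2}$)
$J = - \frac{23865}{8}$ ($J = 5 \left(-601 - - \frac{35}{8}\right) = 5 \left(-601 + \frac{35}{8}\right) = 5 \left(- \frac{4773}{8}\right) = - \frac{23865}{8} \approx -2983.1$)
$J - B = - \frac{23865}{8} - 10806 = - \frac{110313}{8}$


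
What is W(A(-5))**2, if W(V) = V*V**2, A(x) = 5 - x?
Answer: 1000000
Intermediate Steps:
W(V) = V**3
W(A(-5))**2 = ((5 - 1*(-5))**3)**2 = ((5 + 5)**3)**2 = (10**3)**2 = 1000**2 = 1000000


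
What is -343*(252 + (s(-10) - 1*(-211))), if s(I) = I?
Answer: -155379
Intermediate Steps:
-343*(252 + (s(-10) - 1*(-211))) = -343*(252 + (-10 - 1*(-211))) = -343*(252 + (-10 + 211)) = -343*(252 + 201) = -343*453 = -155379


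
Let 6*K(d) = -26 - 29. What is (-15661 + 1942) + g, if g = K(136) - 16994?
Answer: -184333/6 ≈ -30722.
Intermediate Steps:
K(d) = -55/6 (K(d) = (-26 - 29)/6 = (⅙)*(-55) = -55/6)
g = -102019/6 (g = -55/6 - 16994 = -102019/6 ≈ -17003.)
(-15661 + 1942) + g = (-15661 + 1942) - 102019/6 = -13719 - 102019/6 = -184333/6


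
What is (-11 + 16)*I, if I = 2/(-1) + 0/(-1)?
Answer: -10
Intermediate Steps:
I = -2 (I = 2*(-1) + 0*(-1) = -2 + 0 = -2)
(-11 + 16)*I = (-11 + 16)*(-2) = 5*(-2) = -10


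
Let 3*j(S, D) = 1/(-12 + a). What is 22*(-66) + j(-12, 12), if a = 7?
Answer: -21781/15 ≈ -1452.1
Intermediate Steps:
j(S, D) = -1/15 (j(S, D) = 1/(3*(-12 + 7)) = (⅓)/(-5) = (⅓)*(-⅕) = -1/15)
22*(-66) + j(-12, 12) = 22*(-66) - 1/15 = -1452 - 1/15 = -21781/15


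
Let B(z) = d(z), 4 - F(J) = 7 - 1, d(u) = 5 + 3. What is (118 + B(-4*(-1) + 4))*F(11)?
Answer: -252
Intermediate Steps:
d(u) = 8
F(J) = -2 (F(J) = 4 - (7 - 1) = 4 - 1*6 = 4 - 6 = -2)
B(z) = 8
(118 + B(-4*(-1) + 4))*F(11) = (118 + 8)*(-2) = 126*(-2) = -252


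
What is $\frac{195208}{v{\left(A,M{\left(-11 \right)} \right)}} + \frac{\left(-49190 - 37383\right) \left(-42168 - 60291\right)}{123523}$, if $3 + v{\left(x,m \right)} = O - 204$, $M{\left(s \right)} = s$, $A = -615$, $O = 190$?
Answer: $\frac{126680433335}{2099891} \approx 60327.0$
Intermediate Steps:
$v{\left(x,m \right)} = -17$ ($v{\left(x,m \right)} = -3 + \left(190 - 204\right) = -3 - 14 = -17$)
$\frac{195208}{v{\left(A,M{\left(-11 \right)} \right)}} + \frac{\left(-49190 - 37383\right) \left(-42168 - 60291\right)}{123523} = \frac{195208}{-17} + \frac{\left(-49190 - 37383\right) \left(-42168 - 60291\right)}{123523} = 195208 \left(- \frac{1}{17}\right) + \left(-86573\right) \left(-102459\right) \frac{1}{123523} = - \frac{195208}{17} + 8870183007 \cdot \frac{1}{123523} = - \frac{195208}{17} + \frac{8870183007}{123523} = \frac{126680433335}{2099891}$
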